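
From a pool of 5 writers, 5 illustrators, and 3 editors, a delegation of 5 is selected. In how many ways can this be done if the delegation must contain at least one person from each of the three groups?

Unrestricted: C(13,5) = 1287 ways to pick any 5 of the 13.
Selections missing a whole group: no writers → C(8,5) = 56; no illustrators → C(8,5) = 56; no editors → C(10,5) = 252.
Add back selections omitting two groups (i.e. drawn from a single group): C(5,5) + C(5,5) + C(3,5) = 2.
By inclusion–exclusion: 1287 − 364 + 2 = 925.

925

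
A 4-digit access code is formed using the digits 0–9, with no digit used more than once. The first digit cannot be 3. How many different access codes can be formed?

The first digit has 10−1 = 9 choices (anything except 3).
The remaining 3 digits are filled from the other 9 symbols without repetition: 9 × 8 × 7 = 504.
Total: 9 × 504 = 4536.

4536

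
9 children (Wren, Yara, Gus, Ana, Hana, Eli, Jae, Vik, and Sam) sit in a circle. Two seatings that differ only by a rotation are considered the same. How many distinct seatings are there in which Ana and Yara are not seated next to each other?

All circular seatings of 9 people number (8)! = 40320.
Those with Ana next to Yara: fuse the pair into one unit and seat 8 units around a circle — 2·(7)! = 10080.
Subtracting, 40320 − 10080 = 30240.

30240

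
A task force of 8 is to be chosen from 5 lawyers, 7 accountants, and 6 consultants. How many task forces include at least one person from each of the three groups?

Total 8-person selections from all 18: C(18,8) = 43758.
Subtract selections that omit an entire group: no lawyers → C(13,8) = 1287; no accountants → C(11,8) = 165; no consultants → C(12,8) = 495.
Add back selections omitting two groups (i.e. drawn from a single group): C(5,8) + C(7,8) + C(6,8) = 0.
By inclusion–exclusion: 43758 − 1947 + 0 = 41811.

41811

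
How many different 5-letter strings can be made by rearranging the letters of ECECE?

10

Letter multiplicities in ECECE: C×2, E×3.
Dividing 5! = 120 by 3!·2! = 12 for the repeated letters gives 10.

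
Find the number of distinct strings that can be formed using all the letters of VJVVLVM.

210

Letter multiplicities in VJVVLVM: J×1, L×1, M×1, V×4.
Dividing 7! = 5040 by 4! = 24 for the repeated letters gives 210.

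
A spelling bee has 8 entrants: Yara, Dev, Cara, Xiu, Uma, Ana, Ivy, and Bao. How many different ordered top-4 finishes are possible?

1680

This is an ordered selection of 4 from 8: P(8,4).
That gives 8 × 7 × 6 × 5 = 1680.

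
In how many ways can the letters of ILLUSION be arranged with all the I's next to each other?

2520

Treat the 2 copies of I as a single block. The multiset to arrange is then {II, L, L, N, O, S, U}, 7 items in all.
That gives (7)!/(2!) = 2520 arrangements.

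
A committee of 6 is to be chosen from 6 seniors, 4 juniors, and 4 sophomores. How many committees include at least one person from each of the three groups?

2556

Unrestricted: C(14,6) = 3003 ways to pick any 6 of the 14.
Subtract selections that omit an entire group: no seniors → C(8,6) = 28; no juniors → C(10,6) = 210; no sophomores → C(10,6) = 210.
Add back selections omitting two groups (i.e. drawn from a single group): C(6,6) + C(4,6) + C(4,6) = 1.
By inclusion–exclusion: 3003 − 448 + 1 = 2556.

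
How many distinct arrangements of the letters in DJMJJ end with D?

Fix D in the last position and arrange the remaining 4 letters.
Those 4 letters have J appearing 3 times, giving (4)!/(3!) = 4.

4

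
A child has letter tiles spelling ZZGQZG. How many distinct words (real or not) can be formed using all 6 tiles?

60

The 6 letters of ZZGQZG have repeats: G appearing twice and Z appearing 3 times.
Dividing 6! = 720 by 3!·2! = 12 for the repeated letters gives 60.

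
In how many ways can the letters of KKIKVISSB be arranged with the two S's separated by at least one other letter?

Total arrangements of KKIKVISSB: 9!/(3!·2!·2!) = 15120.
If the two S's are adjacent, glue them into one block, leaving 8 items to arrange: (8)!/(3!·2!) = 3360 ways.
Hence 15120 − 3360 = 11760.

11760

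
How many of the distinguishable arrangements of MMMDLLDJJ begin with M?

2520

With the first slot taken by M, it remains to arrange the other 8 letters (MMDLLDJJ).
Those 8 letters have D appearing twice, J appearing twice, L appearing twice, and M appearing twice, giving (8)!/(2!·2!·2!·2!) = 2520.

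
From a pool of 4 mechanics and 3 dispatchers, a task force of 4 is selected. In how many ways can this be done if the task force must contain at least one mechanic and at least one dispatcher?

With no constraint there are C(7,4) = 35 possible selections.
Subtract selections that omit an entire group: no mechanics → C(3,4) = 0; no dispatchers → C(4,4) = 1.
Both groups omitted at once is impossible, so 35 − 1 = 34.

34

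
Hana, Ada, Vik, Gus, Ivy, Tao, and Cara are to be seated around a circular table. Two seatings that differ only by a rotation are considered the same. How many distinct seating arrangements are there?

Fix one person's seat to break rotational symmetry; the remaining 6 people can be arranged in (6)! = 720 ways.

720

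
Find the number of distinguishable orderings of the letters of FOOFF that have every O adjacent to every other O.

Treat the 2 copies of O as a single block. The multiset to arrange is then {OO, F, F, F}, 4 items in all.
That gives (4)!/(3!) = 4 arrangements.

4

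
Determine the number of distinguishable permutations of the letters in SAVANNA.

420

The 7 letters of SAVANNA have repeats: A appearing 3 times and N appearing twice.
So there are 7! / (3!·2!) = 420 distinguishable arrangements.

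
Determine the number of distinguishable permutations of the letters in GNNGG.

Letter multiplicities in GNNGG: G×3, N×2.
Dividing 5! = 120 by 3!·2! = 12 for the repeated letters gives 10.

10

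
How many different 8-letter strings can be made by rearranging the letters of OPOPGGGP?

560

The 8 letters of OPOPGGGP have repeats: G appearing 3 times, O appearing twice, and P appearing 3 times.
So there are 8! / (3!·3!·2!) = 560 distinguishable arrangements.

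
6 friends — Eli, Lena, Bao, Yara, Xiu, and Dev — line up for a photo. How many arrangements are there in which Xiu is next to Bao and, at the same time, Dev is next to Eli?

96

Treat {Xiu,Bao} as one block (2 orders) and {Dev,Eli} as another (2 orders).
That leaves 4 units to arrange: 2 × 2 × 4! = 4 × 24 = 96.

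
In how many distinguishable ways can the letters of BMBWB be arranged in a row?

Letter multiplicities in BMBWB: B×3, M×1, W×1.
So there are 5! / (3!) = 20 distinguishable arrangements.

20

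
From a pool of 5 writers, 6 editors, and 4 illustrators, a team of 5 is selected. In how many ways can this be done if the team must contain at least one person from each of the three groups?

2170

Unrestricted: C(15,5) = 3003 ways to pick any 5 of the 15.
Selections missing a whole group: no writers → C(10,5) = 252; no editors → C(9,5) = 126; no illustrators → C(11,5) = 462.
Add back selections omitting two groups (i.e. drawn from a single group): C(5,5) + C(6,5) + C(4,5) = 7.
By inclusion–exclusion: 3003 − 840 + 7 = 2170.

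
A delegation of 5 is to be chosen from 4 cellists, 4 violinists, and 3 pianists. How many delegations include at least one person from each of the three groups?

364

Unrestricted: C(11,5) = 462 ways to pick any 5 of the 11.
Subtract selections that omit an entire group: no cellists → C(7,5) = 21; no violinists → C(7,5) = 21; no pianists → C(8,5) = 56.
Add back selections omitting two groups (i.e. drawn from a single group): C(4,5) + C(4,5) + C(3,5) = 0.
By inclusion–exclusion: 462 − 98 + 0 = 364.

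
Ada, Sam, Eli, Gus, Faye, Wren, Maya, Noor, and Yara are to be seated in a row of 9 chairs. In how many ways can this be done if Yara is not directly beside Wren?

282240

Of the 9! = 362880 arrangements, those with Yara and Wren adjacent number 2 × 8! = 80640 (treat the pair as a block with 2 internal orders).
So 362880 − 80640 = 282240 arrangements keep them apart.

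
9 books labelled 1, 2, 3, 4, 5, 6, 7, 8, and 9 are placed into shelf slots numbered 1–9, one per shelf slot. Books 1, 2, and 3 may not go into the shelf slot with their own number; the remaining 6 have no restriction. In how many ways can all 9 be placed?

256320

Let Aᵢ (for i ∈ {1, 2, 3}) be the placements that put book i in its forbidden shelf slot. Any j of these fix j positions, leaving (9−j)! ways to fill the rest, and there are C(3,j) ways to pick which j.
By inclusion–exclusion, the number of valid placements is Σ_{j=0}^{3} (−1)^j C(3,j)·(9−j)!.
Computing: 362880 − 120960 + 15120 − 720 = 256320.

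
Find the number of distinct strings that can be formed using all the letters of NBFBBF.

The 6 letters of NBFBBF have repeats: B appearing 3 times and F appearing twice.
So there are 6! / (3!·2!) = 60 distinguishable arrangements.

60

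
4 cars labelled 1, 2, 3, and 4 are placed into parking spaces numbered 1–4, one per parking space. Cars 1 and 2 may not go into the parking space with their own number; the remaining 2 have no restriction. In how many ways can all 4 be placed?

Let Aᵢ (for i ∈ {1, 2}) be the placements that put car i in its forbidden parking space. Any j of these fix j positions, leaving (4−j)! ways to fill the rest, and there are C(2,j) ways to pick which j.
By inclusion–exclusion, the number of valid placements is Σ_{j=0}^{2} (−1)^j C(2,j)·(4−j)!.
Computing: 24 − 12 + 2 = 14.

14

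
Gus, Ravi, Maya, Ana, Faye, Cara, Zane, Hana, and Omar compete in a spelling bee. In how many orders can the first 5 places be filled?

15120

This is an ordered selection of 5 from 9: P(9,5).
That gives 9 × 8 × 7 × 6 × 5 = 15120.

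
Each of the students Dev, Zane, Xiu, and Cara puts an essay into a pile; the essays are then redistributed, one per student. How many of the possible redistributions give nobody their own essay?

9

Let Aᵢ be the assignments in which student i gets their own essay. We want the size of the complement of A₁∪…∪A_4.
By inclusion–exclusion this is Σ_{j=0}^{4} (−1)^j C(4,j)·(4−j)!.
Computing: 24 − 24 + 12 − 4 + 1 = 9.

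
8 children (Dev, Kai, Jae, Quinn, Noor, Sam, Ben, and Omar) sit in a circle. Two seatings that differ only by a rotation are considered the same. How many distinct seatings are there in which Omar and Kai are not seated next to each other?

3600

Without the restriction there are (7)! = 5040 seatings.
Those with Omar next to Kai: fuse the pair into one unit and seat 7 units around a circle — 2·(6)! = 1440.
Subtracting, 5040 − 1440 = 3600.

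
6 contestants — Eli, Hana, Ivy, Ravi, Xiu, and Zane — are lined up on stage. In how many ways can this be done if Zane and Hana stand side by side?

Glue Zane and Hana into one block (2 internal orders), leaving 5 units to arrange in a row.
So the count is 2·(5)! = 240.

240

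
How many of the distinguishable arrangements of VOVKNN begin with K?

30

With the first slot taken by K, it remains to arrange the other 5 letters (VOVNN).
Those 5 letters have N appearing twice and V appearing twice, giving (5)!/(2!·2!) = 30.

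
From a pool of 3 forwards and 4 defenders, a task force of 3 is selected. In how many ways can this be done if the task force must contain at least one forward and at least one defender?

Unrestricted: C(7,3) = 35 ways to pick any 3 of the 7.
Selections missing a whole group: no forwards → C(4,3) = 4; no defenders → C(3,3) = 1.
Both groups omitted at once is impossible, so 35 − 5 = 30.

30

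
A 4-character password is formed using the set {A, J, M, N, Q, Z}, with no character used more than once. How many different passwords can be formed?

360

Choose and order 4 of the 6 symbols: the first character has 6 options, the next 5, then 4, 3.
6 × 5 × 4 × 3 = 360.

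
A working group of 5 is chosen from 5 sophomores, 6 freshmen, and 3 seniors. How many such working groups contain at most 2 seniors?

Split by how many seniors are chosen (0 through 2).
Sum: C(3,0)·C(11,5) + C(3,1)·C(11,4) + C(3,2)·C(11,3) = 462 + 990 + 495 = 1947.

1947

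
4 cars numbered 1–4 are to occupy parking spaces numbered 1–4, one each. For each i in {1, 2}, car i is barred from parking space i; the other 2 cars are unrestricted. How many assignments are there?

14

Let Aᵢ (for i ∈ {1, 2}) be the placements that put car i in its forbidden parking space. Any j of these fix j positions, leaving (4−j)! ways to fill the rest, and there are C(2,j) ways to pick which j.
By inclusion–exclusion, the number of valid placements is Σ_{j=0}^{2} (−1)^j C(2,j)·(4−j)!.
Computing: 24 − 12 + 2 = 14.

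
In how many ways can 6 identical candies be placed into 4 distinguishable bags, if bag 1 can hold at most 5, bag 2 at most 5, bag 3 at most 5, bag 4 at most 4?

By stars and bars, unrestricted non-negative solutions to x_1+…+x_4 = 6 number C(6+3,3) = 84.
Subtract solutions that violate a single cap (substitute x_i' = x_i − (cap_i+1)): x_1 ≥ 6 gives C(3,3) = 1; x_2 ≥ 6 gives C(3,3) = 1; x_3 ≥ 6 gives C(3,3) = 1; x_4 ≥ 5 gives C(4,3) = 4. Together 7.
No two caps can be exceeded simultaneously, so the pair terms are all 0.
By inclusion–exclusion the count is 84 − 7 + 0 = 77.

77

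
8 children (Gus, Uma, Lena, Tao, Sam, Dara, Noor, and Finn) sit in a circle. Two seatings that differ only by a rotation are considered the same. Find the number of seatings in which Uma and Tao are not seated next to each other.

3600

All circular seatings of 8 people number (7)! = 5040.
Seatings with Uma beside Tao: treat them as a block with 2 internal orders, giving 2 × (6)! = 1440.
Subtracting, 5040 − 1440 = 3600.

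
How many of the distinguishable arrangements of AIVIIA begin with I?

With the first slot taken by I, it remains to arrange the other 5 letters (AVIIA).
Those 5 letters have A appearing twice and I appearing twice, giving (5)!/(2!·2!) = 30.

30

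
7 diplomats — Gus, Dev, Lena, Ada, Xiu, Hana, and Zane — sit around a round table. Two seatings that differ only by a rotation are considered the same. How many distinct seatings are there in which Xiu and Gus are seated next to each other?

240

Treat {Xiu, Gus} as one unit (2 internal orders) and seat the resulting 6 units around the table: (5)! circular arrangements.
So 2 × (5)! = 2 × 120 = 240.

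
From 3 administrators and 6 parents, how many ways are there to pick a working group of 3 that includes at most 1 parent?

Split by how many parents are chosen (0 through 1).
Sum: C(6,0)·C(3,3) + C(6,1)·C(3,2) = 1 + 18 = 19.

19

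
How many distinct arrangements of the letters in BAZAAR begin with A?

60

With the first slot taken by A, it remains to arrange the other 5 letters (BZAAR).
Those 5 letters have A appearing twice, giving (5)!/(2!) = 60.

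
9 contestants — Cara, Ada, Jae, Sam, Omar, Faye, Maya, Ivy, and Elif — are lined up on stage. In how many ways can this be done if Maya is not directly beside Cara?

282240

There are 9! = 362880 arrangements in all. If Maya and Cara are adjacent, merging them into one block gives 2·(8)! = 80640 arrangements.
Complementary counting: 362880 − 80640 = 282240.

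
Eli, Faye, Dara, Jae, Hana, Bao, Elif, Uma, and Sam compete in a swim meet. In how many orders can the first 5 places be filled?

15120

There are 9 choices for 1st place, 8 for 2nd, and so on down to 5 for position 5.
That gives 9 × 8 × 7 × 6 × 5 = 15120.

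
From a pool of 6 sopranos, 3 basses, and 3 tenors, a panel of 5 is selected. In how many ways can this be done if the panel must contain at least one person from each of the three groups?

540

Unrestricted: C(12,5) = 792 ways to pick any 5 of the 12.
Selections missing a whole group: no sopranos → C(6,5) = 6; no basses → C(9,5) = 126; no tenors → C(9,5) = 126.
Add back selections omitting two groups (i.e. drawn from a single group): C(6,5) + C(3,5) + C(3,5) = 6.
By inclusion–exclusion: 792 − 258 + 6 = 540.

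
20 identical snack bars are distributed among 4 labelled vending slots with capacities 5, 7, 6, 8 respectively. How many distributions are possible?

Ignoring the caps, the number of non-negative solutions to x_1+…+x_4 = 20 is C(23,3) = 1771.
Subtract solutions that violate a single cap (substitute x_i' = x_i − (cap_i+1)): x_1 ≥ 6 gives C(17,3) = 680; x_2 ≥ 8 gives C(15,3) = 455; x_3 ≥ 7 gives C(16,3) = 560; x_4 ≥ 9 gives C(14,3) = 364. Together 2059.
Add back pairs where two caps are both exceeded: 84 + 120 + 56 + 56 + 20 + 35 = 371.
By inclusion–exclusion the count is 1771 − 2059 + 371 = 83.

83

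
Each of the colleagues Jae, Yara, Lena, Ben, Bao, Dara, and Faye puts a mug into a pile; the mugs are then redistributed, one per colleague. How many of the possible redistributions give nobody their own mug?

This is the derangement count D_7: permutations of 7 items with no fixed point.
By inclusion–exclusion this is Σ_{j=0}^{7} (−1)^j C(7,j)·(7−j)!.
Computing: 5040 − 5040 + 2520 − 840 + 210 − 42 + 7 − 1 = 1854.

1854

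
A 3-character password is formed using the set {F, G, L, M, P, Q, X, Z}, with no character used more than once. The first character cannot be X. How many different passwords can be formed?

The first character has 8−1 = 7 choices (anything except X).
The remaining 2 characters are filled from the other 7 symbols without repetition: 7 × 6 = 42.
Total: 7 × 42 = 294.

294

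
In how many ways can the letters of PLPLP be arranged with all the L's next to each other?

Treat the 2 copies of L as a single block. The multiset to arrange is then {LL, P, P, P}, 4 items in all.
That gives (4)!/(3!) = 4 arrangements.

4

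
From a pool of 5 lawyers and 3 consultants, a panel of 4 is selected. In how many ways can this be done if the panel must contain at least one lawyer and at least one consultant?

Unrestricted: C(8,4) = 70 ways to pick any 4 of the 8.
Subtract selections that omit an entire group: no lawyers → C(3,4) = 0; no consultants → C(5,4) = 5.
Both groups omitted at once is impossible, so 70 − 5 = 65.

65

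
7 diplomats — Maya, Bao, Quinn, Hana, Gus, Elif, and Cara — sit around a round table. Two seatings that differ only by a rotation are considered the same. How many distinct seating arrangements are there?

Seat Maya anywhere (absorbing the rotational symmetry), then permute the other 6: (6)! = 720.

720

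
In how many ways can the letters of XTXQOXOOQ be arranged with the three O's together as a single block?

Treat the 3 copies of O as a single block. The multiset to arrange is then {OOO, Q, Q, T, X, X, X}, 7 items in all.
That gives (7)!/(3!·2!) = 420 arrangements.

420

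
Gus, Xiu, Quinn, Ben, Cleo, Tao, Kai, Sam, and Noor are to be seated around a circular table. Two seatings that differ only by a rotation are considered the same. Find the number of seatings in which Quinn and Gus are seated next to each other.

10080

Glue Quinn and Gus into a block (2 internal orders). Seating 8 units around a circle gives (7)! arrangements.
So 2 × (7)! = 2 × 5040 = 10080.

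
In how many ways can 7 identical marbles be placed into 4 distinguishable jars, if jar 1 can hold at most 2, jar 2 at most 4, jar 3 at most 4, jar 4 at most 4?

Without the upper bounds there are C(10,3) = 120 ways to split 7 among 4 jars.
Subtract solutions that violate a single cap (substitute x_i' = x_i − (cap_i+1)): x_1 ≥ 3 gives C(7,3) = 35; x_2 ≥ 5 gives C(5,3) = 10; x_3 ≥ 5 gives C(5,3) = 10; x_4 ≥ 5 gives C(5,3) = 10. Together 65.
No two caps can be exceeded simultaneously, so the pair terms are all 0.
By inclusion–exclusion the count is 120 − 65 + 0 = 55.

55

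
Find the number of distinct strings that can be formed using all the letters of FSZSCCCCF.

FSZSCCCCF has 9 letters with C appearing 4 times, F appearing twice, and S appearing twice.
The number of distinct arrangements is 9!/(4!·2!·2!) = 362880/96 = 3780.

3780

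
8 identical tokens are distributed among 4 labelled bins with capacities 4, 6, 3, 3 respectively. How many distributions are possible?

72

By stars and bars, unrestricted non-negative solutions to x_1+…+x_4 = 8 number C(8+3,3) = 165.
Subtract solutions that violate a single cap (substitute x_i' = x_i − (cap_i+1)): x_1 ≥ 5 gives C(6,3) = 20; x_2 ≥ 7 gives C(4,3) = 4; x_3 ≥ 4 gives C(7,3) = 35; x_4 ≥ 4 gives C(7,3) = 35. Together 94.
Add back pairs where two caps are both exceeded: 0 + 0 + 0 + 0 + 0 + 1 = 1.
By inclusion–exclusion the count is 165 − 94 + 1 = 72.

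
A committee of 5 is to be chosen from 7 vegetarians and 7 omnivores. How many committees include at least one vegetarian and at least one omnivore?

With no constraint there are C(14,5) = 2002 possible selections.
Subtract selections that omit an entire group: no vegetarians → C(7,5) = 21; no omnivores → C(7,5) = 21.
Both groups omitted at once is impossible, so 2002 − 42 = 1960.

1960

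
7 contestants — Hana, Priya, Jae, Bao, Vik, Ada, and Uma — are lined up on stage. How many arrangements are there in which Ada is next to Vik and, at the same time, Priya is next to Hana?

Treat {Ada,Vik} as one block (2 orders) and {Priya,Hana} as another (2 orders).
That leaves 5 units to arrange: 2 × 2 × 5! = 4 × 120 = 480.

480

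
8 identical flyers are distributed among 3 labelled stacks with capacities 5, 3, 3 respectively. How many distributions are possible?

Ignoring the caps, the number of non-negative solutions to x_1+…+x_3 = 8 is C(10,2) = 45.
Subtract solutions that violate a single cap (substitute x_i' = x_i − (cap_i+1)): x_1 ≥ 6 gives C(4,2) = 6; x_2 ≥ 4 gives C(6,2) = 15; x_3 ≥ 4 gives C(6,2) = 15. Together 36.
Add back pairs where two caps are both exceeded: 0 + 0 + 1 = 1.
By inclusion–exclusion the count is 45 − 36 + 1 = 10.

10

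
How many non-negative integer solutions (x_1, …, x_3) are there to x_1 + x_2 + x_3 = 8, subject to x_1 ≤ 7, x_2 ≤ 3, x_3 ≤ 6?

26

Without the upper bounds there are C(10,2) = 45 ways to split 8 among 3 variables.
Subtract solutions that violate a single cap (substitute x_i' = x_i − (cap_i+1)): x_1 ≥ 8 gives C(2,2) = 1; x_2 ≥ 4 gives C(6,2) = 15; x_3 ≥ 7 gives C(3,2) = 3. Together 19.
No two caps can be exceeded simultaneously, so the pair terms are all 0.
By inclusion–exclusion the count is 45 − 19 + 0 = 26.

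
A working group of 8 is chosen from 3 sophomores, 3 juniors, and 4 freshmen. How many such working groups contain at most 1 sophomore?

3

Split by how many sophomores are chosen (0 through 1).
Sum: C(3,0)·C(7,8) + C(3,1)·C(7,7) = 0 + 3 = 3.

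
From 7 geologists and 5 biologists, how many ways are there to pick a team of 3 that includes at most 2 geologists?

Split by how many geologists are chosen (0 through 2).
Sum: C(7,0)·C(5,3) + C(7,1)·C(5,2) + C(7,2)·C(5,1) = 10 + 70 + 105 = 185.

185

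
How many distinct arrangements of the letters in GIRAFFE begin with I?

Fix I in the first position and arrange the remaining 6 letters.
Those 6 letters have F appearing twice, giving (6)!/(2!) = 360.

360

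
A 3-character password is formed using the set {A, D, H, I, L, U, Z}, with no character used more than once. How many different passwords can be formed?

210

This is a permutation of 3 out of 7: P(7,3) = 7!/4!.
That product is 7 × 6 × 5 = 210.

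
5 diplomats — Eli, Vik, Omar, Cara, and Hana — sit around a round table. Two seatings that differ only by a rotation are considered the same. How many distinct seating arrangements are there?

Fix one person's seat to break rotational symmetry; the remaining 4 people can be arranged in (4)! = 24 ways.

24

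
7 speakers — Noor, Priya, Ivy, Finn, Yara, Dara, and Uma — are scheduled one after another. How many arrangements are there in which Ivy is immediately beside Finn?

Glue Ivy and Finn into one block (2 internal orders), leaving 6 units to arrange in a row.
That gives 2 × 6! = 2 × 720 = 1440.

1440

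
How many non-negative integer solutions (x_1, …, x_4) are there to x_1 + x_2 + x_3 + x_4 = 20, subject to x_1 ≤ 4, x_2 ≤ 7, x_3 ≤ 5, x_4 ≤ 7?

Ignoring the caps, the number of non-negative solutions to x_1+…+x_4 = 20 is C(23,3) = 1771.
Subtract solutions that violate a single cap (substitute x_i' = x_i − (cap_i+1)): x_1 ≥ 5 gives C(18,3) = 816; x_2 ≥ 8 gives C(15,3) = 455; x_3 ≥ 6 gives C(17,3) = 680; x_4 ≥ 8 gives C(15,3) = 455. Together 2406.
Add back pairs where two caps are both exceeded: 120 + 220 + 120 + 84 + 35 + 84 = 663.
Subtract triples: 4 + 0 + 4 + 0 = 8.
By inclusion–exclusion the count is 1771 − 2406 + 663 − 8 = 20.

20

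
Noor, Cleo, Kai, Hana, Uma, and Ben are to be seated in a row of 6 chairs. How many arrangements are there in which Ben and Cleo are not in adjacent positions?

480

Of the 6! = 720 arrangements, those with Ben and Cleo adjacent number 2 × 5! = 240 (treat the pair as a block with 2 internal orders).
Complementary counting: 720 − 240 = 480.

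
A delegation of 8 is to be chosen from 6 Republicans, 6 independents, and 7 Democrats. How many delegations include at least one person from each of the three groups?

72513

With no constraint there are C(19,8) = 75582 possible selections.
Selections missing a whole group: no Republicans → C(13,8) = 1287; no independents → C(13,8) = 1287; no Democrats → C(12,8) = 495.
Add back selections omitting two groups (i.e. drawn from a single group): C(6,8) + C(6,8) + C(7,8) = 0.
By inclusion–exclusion: 75582 − 3069 + 0 = 72513.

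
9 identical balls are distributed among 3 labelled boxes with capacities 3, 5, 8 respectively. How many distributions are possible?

Ignoring the caps, the number of non-negative solutions to x_1+…+x_3 = 9 is C(11,2) = 55.
Subtract solutions that violate a single cap (substitute x_i' = x_i − (cap_i+1)): x_1 ≥ 4 gives C(7,2) = 21; x_2 ≥ 6 gives C(5,2) = 10; x_3 ≥ 9 gives C(2,2) = 1. Together 32.
No two caps can be exceeded simultaneously, so the pair terms are all 0.
By inclusion–exclusion the count is 55 − 32 + 0 = 23.

23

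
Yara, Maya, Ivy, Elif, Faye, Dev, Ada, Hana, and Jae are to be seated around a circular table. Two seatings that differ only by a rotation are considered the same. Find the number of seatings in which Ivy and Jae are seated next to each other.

10080

Treat {Ivy, Jae} as one unit (2 internal orders) and seat the resulting 8 units around the table: (7)! circular arrangements.
So 2 × (7)! = 2 × 5040 = 10080.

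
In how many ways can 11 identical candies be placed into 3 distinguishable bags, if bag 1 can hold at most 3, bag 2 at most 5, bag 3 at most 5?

Ignoring the caps, the number of non-negative solutions to x_1+…+x_3 = 11 is C(13,2) = 78.
Subtract solutions that violate a single cap (substitute x_i' = x_i − (cap_i+1)): x_1 ≥ 4 gives C(9,2) = 36; x_2 ≥ 6 gives C(7,2) = 21; x_3 ≥ 6 gives C(7,2) = 21. Together 78.
Add back pairs where two caps are both exceeded: 3 + 3 + 0 = 6.
By inclusion–exclusion the count is 78 − 78 + 6 = 6.

6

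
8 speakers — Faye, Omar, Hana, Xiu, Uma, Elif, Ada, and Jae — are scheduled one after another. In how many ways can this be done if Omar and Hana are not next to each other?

There are 8! = 40320 arrangements in all. If Omar and Hana are adjacent, merging them into one block gives 2·(7)! = 10080 arrangements.
Complementary counting: 40320 − 10080 = 30240.

30240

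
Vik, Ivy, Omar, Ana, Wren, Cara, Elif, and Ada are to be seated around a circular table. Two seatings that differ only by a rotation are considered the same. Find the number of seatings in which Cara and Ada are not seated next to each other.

3600

Without the restriction there are (7)! = 5040 seatings.
Seatings with Cara beside Ada: treat them as a block with 2 internal orders, giving 2 × (6)! = 1440.
Subtracting, 5040 − 1440 = 3600.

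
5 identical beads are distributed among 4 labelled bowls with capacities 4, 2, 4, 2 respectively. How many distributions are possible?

Ignoring the caps, the number of non-negative solutions to x_1+…+x_4 = 5 is C(8,3) = 56.
Subtract solutions that violate a single cap (substitute x_i' = x_i − (cap_i+1)): x_1 ≥ 5 gives C(3,3) = 1; x_2 ≥ 3 gives C(5,3) = 10; x_3 ≥ 5 gives C(3,3) = 1; x_4 ≥ 3 gives C(5,3) = 10. Together 22.
No two caps can be exceeded simultaneously, so the pair terms are all 0.
By inclusion–exclusion the count is 56 − 22 + 0 = 34.

34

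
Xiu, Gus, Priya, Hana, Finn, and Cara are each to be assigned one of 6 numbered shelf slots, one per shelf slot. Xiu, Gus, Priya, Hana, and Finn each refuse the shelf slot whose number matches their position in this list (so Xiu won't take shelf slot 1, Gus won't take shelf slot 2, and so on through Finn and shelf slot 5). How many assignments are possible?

Let Aᵢ (for 1 ≤ i ≤ 5) be the placements that put person i in their forbidden shelf slot. Any j of these fix j positions, leaving (6−j)! ways to fill the rest, and there are C(5,j) ways to pick which j.
By inclusion–exclusion, the number of valid placements is Σ_{j=0}^{5} (−1)^j C(5,j)·(6−j)!.
Computing: 720 − 600 + 240 − 60 + 10 − 1 = 309.

309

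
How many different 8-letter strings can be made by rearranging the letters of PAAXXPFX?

The 8 letters of PAAXXPFX have repeats: A appearing twice, P appearing twice, and X appearing 3 times.
So there are 8! / (3!·2!·2!) = 1680 distinguishable arrangements.

1680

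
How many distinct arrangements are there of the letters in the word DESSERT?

DESSERT has 7 letters with E appearing twice and S appearing twice.
So there are 7! / (2!·2!) = 1260 distinguishable arrangements.

1260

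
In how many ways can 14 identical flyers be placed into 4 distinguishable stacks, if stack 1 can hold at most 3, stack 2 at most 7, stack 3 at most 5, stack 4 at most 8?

139

Without the upper bounds there are C(17,3) = 680 ways to split 14 among 4 stacks.
Subtract solutions that violate a single cap (substitute x_i' = x_i − (cap_i+1)): x_1 ≥ 4 gives C(13,3) = 286; x_2 ≥ 8 gives C(9,3) = 84; x_3 ≥ 6 gives C(11,3) = 165; x_4 ≥ 9 gives C(8,3) = 56. Together 591.
Add back pairs where two caps are both exceeded: 10 + 35 + 4 + 1 + 0 + 0 = 50.
By inclusion–exclusion the count is 680 − 591 + 50 = 139.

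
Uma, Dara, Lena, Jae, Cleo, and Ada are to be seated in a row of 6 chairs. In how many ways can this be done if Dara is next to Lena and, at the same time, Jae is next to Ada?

Treat {Dara,Lena} as one block (2 orders) and {Jae,Ada} as another (2 orders).
That leaves 4 units to arrange: 2 × 2 × 4! = 4 × 24 = 96.

96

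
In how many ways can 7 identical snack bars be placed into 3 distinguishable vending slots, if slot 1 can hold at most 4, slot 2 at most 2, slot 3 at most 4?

By stars and bars, unrestricted non-negative solutions to x_1+…+x_3 = 7 number C(7+2,2) = 36.
Subtract solutions that violate a single cap (substitute x_i' = x_i − (cap_i+1)): x_1 ≥ 5 gives C(4,2) = 6; x_2 ≥ 3 gives C(6,2) = 15; x_3 ≥ 5 gives C(4,2) = 6. Together 27.
No two caps can be exceeded simultaneously, so the pair terms are all 0.
By inclusion–exclusion the count is 36 − 27 + 0 = 9.

9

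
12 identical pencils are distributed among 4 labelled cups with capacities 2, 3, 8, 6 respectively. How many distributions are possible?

By stars and bars, unrestricted non-negative solutions to x_1+…+x_4 = 12 number C(12+3,3) = 455.
Subtract solutions that violate a single cap (substitute x_i' = x_i − (cap_i+1)): x_1 ≥ 3 gives C(12,3) = 220; x_2 ≥ 4 gives C(11,3) = 165; x_3 ≥ 9 gives C(6,3) = 20; x_4 ≥ 7 gives C(8,3) = 56. Together 461.
Add back pairs where two caps are both exceeded: 56 + 1 + 10 + 0 + 4 + 0 = 71.
By inclusion–exclusion the count is 455 − 461 + 71 = 65.

65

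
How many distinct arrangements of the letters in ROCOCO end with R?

10

With the last slot taken by R, it remains to arrange the other 5 letters (OCOCO).
Those 5 letters have C appearing twice and O appearing 3 times, giving (5)!/(3!·2!) = 10.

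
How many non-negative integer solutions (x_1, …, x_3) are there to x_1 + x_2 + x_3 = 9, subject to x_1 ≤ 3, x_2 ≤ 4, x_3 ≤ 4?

Without the upper bounds there are C(11,2) = 55 ways to split 9 among 3 variables.
Subtract solutions that violate a single cap (substitute x_i' = x_i − (cap_i+1)): x_1 ≥ 4 gives C(7,2) = 21; x_2 ≥ 5 gives C(6,2) = 15; x_3 ≥ 5 gives C(6,2) = 15. Together 51.
Add back pairs where two caps are both exceeded: 1 + 1 + 0 = 2.
By inclusion–exclusion the count is 55 − 51 + 2 = 6.

6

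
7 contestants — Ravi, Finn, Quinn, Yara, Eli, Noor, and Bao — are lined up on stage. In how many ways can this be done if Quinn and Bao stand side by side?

Place the 5 others and the Quinn-Bao pair as 6 objects in a line; the pair has 2 internal arrangements.
That gives 2 × 6! = 2 × 720 = 1440.

1440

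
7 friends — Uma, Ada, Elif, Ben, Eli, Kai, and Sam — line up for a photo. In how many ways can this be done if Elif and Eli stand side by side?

1440

Treat {Elif, Eli} as a single unit. There are 6 units to order, and the pair itself can be ordered 2 ways.
So the count is 2·(6)! = 1440.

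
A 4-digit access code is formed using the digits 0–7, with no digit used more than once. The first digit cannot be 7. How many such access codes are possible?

1470

The first digit has 8−1 = 7 choices (anything except 7).
The remaining 3 digits are filled from the other 7 symbols without repetition: 7 × 6 × 5 = 210.
Total: 7 × 210 = 1470.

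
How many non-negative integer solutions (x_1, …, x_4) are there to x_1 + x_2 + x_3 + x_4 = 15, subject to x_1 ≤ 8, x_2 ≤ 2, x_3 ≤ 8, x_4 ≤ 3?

54

Without the upper bounds there are C(18,3) = 816 ways to split 15 among 4 variables.
Subtract solutions that violate a single cap (substitute x_i' = x_i − (cap_i+1)): x_1 ≥ 9 gives C(9,3) = 84; x_2 ≥ 3 gives C(15,3) = 455; x_3 ≥ 9 gives C(9,3) = 84; x_4 ≥ 4 gives C(14,3) = 364. Together 987.
Add back pairs where two caps are both exceeded: 20 + 0 + 10 + 20 + 165 + 10 = 225.
By inclusion–exclusion the count is 816 − 987 + 225 = 54.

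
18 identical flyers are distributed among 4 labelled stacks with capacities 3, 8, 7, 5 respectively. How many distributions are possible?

Ignoring the caps, the number of non-negative solutions to x_1+…+x_4 = 18 is C(21,3) = 1330.
Subtract solutions that violate a single cap (substitute x_i' = x_i − (cap_i+1)): x_1 ≥ 4 gives C(17,3) = 680; x_2 ≥ 9 gives C(12,3) = 220; x_3 ≥ 8 gives C(13,3) = 286; x_4 ≥ 6 gives C(15,3) = 455. Together 1641.
Add back pairs where two caps are both exceeded: 56 + 84 + 165 + 4 + 20 + 35 = 364.
Subtract triples: 0 + 0 + 1 + 0 = 1.
By inclusion–exclusion the count is 1330 − 1641 + 364 − 1 = 52.

52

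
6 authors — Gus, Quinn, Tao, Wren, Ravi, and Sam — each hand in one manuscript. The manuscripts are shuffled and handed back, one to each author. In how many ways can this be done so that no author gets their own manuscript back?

Let Aᵢ be the assignments in which author i gets their own manuscript. We want the size of the complement of A₁∪…∪A_6.
By inclusion–exclusion this is Σ_{j=0}^{6} (−1)^j C(6,j)·(6−j)!.
Computing: 720 − 720 + 360 − 120 + 30 − 6 + 1 = 265.

265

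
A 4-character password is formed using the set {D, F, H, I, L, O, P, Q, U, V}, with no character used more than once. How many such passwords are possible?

5040

Choose and order 4 of the 10 symbols: the first character has 10 options, the next 9, then 8, 7.
10 × 9 × 8 × 7 = 5040.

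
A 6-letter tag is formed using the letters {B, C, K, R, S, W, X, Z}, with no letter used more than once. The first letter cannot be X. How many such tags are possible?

17640

The first letter has 8−1 = 7 choices (anything except X).
The remaining 5 letters are filled from the other 7 symbols without repetition: 7 × 6 × 5 × 4 × 3 = 2520.
Total: 7 × 2520 = 17640.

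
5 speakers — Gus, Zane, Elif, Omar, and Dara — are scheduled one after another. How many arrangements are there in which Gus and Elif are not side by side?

72

Of the 5! = 120 arrangements, those with Gus and Elif adjacent number 2 × 4! = 48 (treat the pair as a block with 2 internal orders).
So 120 − 48 = 72 arrangements keep them apart.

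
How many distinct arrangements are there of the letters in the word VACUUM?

360

The 6 letters of VACUUM have repeats: U appearing twice.
Dividing 6! = 720 by 2! = 2 for the repeated letters gives 360.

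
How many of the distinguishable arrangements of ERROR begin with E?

With the first slot taken by E, it remains to arrange the other 4 letters (RROR).
Those 4 letters have R appearing 3 times, giving (4)!/(3!) = 4.

4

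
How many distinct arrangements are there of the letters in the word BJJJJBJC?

168

The 8 letters of BJJJJBJC have repeats: B appearing twice and J appearing 5 times.
The number of distinct arrangements is 8!/(5!·2!) = 40320/240 = 168.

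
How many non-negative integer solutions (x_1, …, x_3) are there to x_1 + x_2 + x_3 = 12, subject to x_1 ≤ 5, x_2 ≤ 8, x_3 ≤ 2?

9

Without the upper bounds there are C(14,2) = 91 ways to split 12 among 3 variables.
Subtract solutions that violate a single cap (substitute x_i' = x_i − (cap_i+1)): x_1 ≥ 6 gives C(8,2) = 28; x_2 ≥ 9 gives C(5,2) = 10; x_3 ≥ 3 gives C(11,2) = 55. Together 93.
Add back pairs where two caps are both exceeded: 0 + 10 + 1 = 11.
By inclusion–exclusion the count is 91 − 93 + 11 = 9.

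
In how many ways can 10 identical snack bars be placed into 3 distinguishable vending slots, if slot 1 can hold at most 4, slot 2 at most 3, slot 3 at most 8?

Without the upper bounds there are C(12,2) = 66 ways to split 10 among 3 vending slots.
Subtract solutions that violate a single cap (substitute x_i' = x_i − (cap_i+1)): x_1 ≥ 5 gives C(7,2) = 21; x_2 ≥ 4 gives C(8,2) = 28; x_3 ≥ 9 gives C(3,2) = 3. Together 52.
Add back pairs where two caps are both exceeded: 3 + 0 + 0 = 3.
By inclusion–exclusion the count is 66 − 52 + 3 = 17.

17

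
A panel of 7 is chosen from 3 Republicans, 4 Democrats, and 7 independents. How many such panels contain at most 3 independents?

Split by how many independents are chosen (0 through 3).
Sum: C(7,0)·C(7,7) + C(7,1)·C(7,6) + C(7,2)·C(7,5) + C(7,3)·C(7,4) = 1 + 49 + 441 + 1225 = 1716.

1716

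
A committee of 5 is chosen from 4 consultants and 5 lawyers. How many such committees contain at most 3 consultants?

Split by how many consultants are chosen (0 through 3).
Sum: C(4,0)·C(5,5) + C(4,1)·C(5,4) + C(4,2)·C(5,3) + C(4,3)·C(5,2) = 1 + 20 + 60 + 40 = 121.

121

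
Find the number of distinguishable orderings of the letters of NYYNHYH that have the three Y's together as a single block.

30

Treat the 3 copies of Y as a single block. The multiset to arrange is then {YYY, H, H, N, N}, 5 items in all.
That gives (5)!/(2!·2!) = 30 arrangements.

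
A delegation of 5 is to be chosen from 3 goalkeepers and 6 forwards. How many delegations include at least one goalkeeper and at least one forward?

120

Total 5-person selections from all 9: C(9,5) = 126.
Selections missing a whole group: no goalkeepers → C(6,5) = 6; no forwards → C(3,5) = 0.
Both groups omitted at once is impossible, so 126 − 6 = 120.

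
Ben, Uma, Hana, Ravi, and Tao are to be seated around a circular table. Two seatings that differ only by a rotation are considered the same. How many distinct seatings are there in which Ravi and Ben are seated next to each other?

12

Treat {Ravi, Ben} as one unit (2 internal orders) and seat the resulting 4 units around the table: (3)! circular arrangements.
So 2 × (3)! = 2 × 6 = 12.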